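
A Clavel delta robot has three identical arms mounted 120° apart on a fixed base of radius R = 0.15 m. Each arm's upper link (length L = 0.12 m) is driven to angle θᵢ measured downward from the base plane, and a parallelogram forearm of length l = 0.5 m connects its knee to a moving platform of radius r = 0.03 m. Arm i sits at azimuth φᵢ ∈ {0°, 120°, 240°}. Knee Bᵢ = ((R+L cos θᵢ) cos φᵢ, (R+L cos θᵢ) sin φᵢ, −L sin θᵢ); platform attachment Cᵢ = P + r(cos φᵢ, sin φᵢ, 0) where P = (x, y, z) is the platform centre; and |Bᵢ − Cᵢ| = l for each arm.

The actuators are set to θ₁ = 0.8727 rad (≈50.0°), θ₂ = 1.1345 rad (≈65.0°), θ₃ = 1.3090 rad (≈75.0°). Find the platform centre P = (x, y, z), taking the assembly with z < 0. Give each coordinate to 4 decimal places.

(0.0585, 0.0252, -0.5717)

arm 1 at φ=0.0°: ρ1 = 0.1971;  centre 1 = (0.1971, 0.0000, -0.0919)
arm 2 at φ=120.0°: ρ2 = 0.1707;  centre 2 = (-0.0854, 0.1478, -0.1088)
arm 3 at φ=240.0°: ρ3 = 0.1511;  centre 3 = (-0.0755, -0.1308, -0.1159)
|centre ₂|²−|centre ₁|² = -0.0063;  |centre ₃|²−|centre ₁|² = -0.0111
plane₁₂: -0.5650x+0.2957y+-0.0337z = -0.0063
det = 0.3091;  x = 0.0159+-0.0744z,  y = 0.0090+-0.0283z
into |P−centre ₁|² = l²: 1.0063z² + 0.2103z + -0.2086 = 0;  Δ = 0.8841;  z = -0.5717 or 0.3627 → z<0 root = -0.5717
x = 0.0585, y = 0.0252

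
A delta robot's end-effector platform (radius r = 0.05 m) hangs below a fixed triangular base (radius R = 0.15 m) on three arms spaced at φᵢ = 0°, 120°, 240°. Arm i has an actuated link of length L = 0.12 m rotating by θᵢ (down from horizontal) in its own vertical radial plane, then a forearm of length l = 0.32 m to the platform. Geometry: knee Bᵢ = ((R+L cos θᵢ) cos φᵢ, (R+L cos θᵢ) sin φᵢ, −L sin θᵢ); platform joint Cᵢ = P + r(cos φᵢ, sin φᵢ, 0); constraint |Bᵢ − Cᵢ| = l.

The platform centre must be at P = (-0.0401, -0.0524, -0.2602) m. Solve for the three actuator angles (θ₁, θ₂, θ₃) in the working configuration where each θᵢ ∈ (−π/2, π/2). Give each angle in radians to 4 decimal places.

rotate P by −φ1: (-0.0401, -0.0524, -0.2602)
  e−x'=0.1401;  (l²−L²−(e−x')²−y'²−z²)/2L = -0.0087
  θ1 = atan2(B,A) + arccos(C/0.2955) = 0.5232
arm 2 (φ=120.0°): x'=-0.0253, y'=0.0609
  A cos θ + B sin θ = C:  0.1253·cos θ + -0.2602·sin θ = 0.0037
  √(A²+B²)=0.2888;  θ2 = -1.1219+1.5582 ≈ 0.4362
arm 3 (φ=240.0°): x'=0.0654, y'=-0.0085
  e−x'=0.0346;  (l²−L²−(e−x')²−y'²−z²)/2L = 0.0793
  γ=atan2(-0.2602,0.0346)=-1.4387;  ψ=arccos(0.3020)=1.2640;  θ3=γ+ψ≈-0.1748

θ₁ = 0.5232, θ₂ = 0.4362, θ₃ = -0.1748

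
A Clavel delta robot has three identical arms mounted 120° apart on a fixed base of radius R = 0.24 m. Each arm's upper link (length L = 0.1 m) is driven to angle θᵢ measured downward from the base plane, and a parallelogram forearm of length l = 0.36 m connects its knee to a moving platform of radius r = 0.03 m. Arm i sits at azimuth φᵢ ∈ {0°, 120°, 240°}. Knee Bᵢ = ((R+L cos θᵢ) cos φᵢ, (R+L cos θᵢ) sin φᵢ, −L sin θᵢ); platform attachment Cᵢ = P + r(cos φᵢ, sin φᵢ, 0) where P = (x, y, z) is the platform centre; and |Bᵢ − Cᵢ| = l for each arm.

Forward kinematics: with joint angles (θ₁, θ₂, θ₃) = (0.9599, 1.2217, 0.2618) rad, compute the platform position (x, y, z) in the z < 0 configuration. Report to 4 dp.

(-0.0156, -0.0684, -0.2938)

φ1=0.0°: virtual centre (0.2674, 0.0000, -0.0819), radius l
centre 2 = (0.2442·cos120.0°, 0.2442·sin120.0°, -0.0940) = (-0.1221, 0.2115, -0.0940)
arm 3 at φ=240.0°: e+L cos θ3 = 0.3066;  centre 3 = (-0.1533, -0.2655, -0.0259)
eliminate P² terms by subtracting sphere 1 from 2 and 3
[-0.7789 0.4230 -0.0241]·P = -0.0097;  [-0.8413 -0.5310 0.1121]·P = 0.0165
Cramer: x(z) = -0.0023+0.0450z;  y(z) = -0.0273+0.1398z
quadratic in z: (1.0216)z²+(0.1319)z+(-0.0494)=0, √Δ=0.4683 → z ∈ {-0.2938, 0.1646}; z = -0.2938 (taking z<0)
x = -0.0156, y = -0.0684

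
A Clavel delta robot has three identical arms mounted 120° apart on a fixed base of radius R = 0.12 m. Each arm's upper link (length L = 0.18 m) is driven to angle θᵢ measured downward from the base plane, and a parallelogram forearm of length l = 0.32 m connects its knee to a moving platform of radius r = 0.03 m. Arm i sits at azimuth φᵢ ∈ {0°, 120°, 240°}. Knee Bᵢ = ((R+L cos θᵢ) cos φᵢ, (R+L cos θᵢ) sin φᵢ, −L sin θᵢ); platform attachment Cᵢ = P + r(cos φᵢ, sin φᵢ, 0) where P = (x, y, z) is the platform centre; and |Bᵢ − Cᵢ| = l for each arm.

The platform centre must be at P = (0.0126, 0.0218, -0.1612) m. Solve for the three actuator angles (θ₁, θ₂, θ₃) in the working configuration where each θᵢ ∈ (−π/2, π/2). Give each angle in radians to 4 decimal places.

φ1=0.0° → target in arm frame (0.0126, 0.0218)
  A=0.0774, B=-0.1612, C=(l²−L²−A²−y'²−z²)/(2L)=0.1043
  γ=atan2(-0.1612,0.0774)=-1.1232;  ψ=arccos(0.5833)=0.9480;  θ1=γ+ψ≈-0.1751
rotate P by −φ2: (0.0126, -0.0218, -0.1612)
  A cos θ + B sin θ = C:  0.0774·cos θ + -0.1612·sin θ = 0.1043
  √(A²+B²)=0.1788;  θ2 = -1.1231+0.9481 ≈ -0.1749
arm 3 (φ=240.0°): x'=-0.0252, y'=0.0000
  A cos θ + B sin θ = C:  0.1152·cos θ + -0.1612·sin θ = 0.0854
  θ3 = atan2(B,A) + arccos(C/0.1981) = 0.1747

θ₁ = -0.1751, θ₂ = -0.1749, θ₃ = 0.1747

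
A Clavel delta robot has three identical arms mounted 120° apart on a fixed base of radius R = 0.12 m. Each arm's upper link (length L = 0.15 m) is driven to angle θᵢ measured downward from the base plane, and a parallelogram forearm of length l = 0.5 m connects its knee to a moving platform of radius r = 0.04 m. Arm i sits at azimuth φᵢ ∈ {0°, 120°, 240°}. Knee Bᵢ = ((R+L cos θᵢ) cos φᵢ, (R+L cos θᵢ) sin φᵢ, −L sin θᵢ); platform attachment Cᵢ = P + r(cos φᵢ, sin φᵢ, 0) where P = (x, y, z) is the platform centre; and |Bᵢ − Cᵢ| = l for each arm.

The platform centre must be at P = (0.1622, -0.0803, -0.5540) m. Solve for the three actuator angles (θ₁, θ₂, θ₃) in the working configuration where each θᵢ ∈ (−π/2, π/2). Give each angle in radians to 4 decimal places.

θ₁ = 0.4366, θ₂ = 1.3094, θ₃ = 0.9602

arm 1 (φ=0.0°): x'=0.1622, y'=-0.0803
  A cos θ + B sin θ = C:  -0.0822·cos θ + -0.5540·sin θ = -0.3087
  √(A²+B²)=0.5601;  θ1 = -1.7181+2.1547 ≈ 0.4366
rotate P by −φ2: (-0.1506, -0.1003, -0.5540)
  A cos θ + B sin θ = C:  0.2306·cos θ + -0.5540·sin θ = -0.4756
  θ2 = atan2(B,A) + arccos(C/0.6001) = 1.3094
rotate P by −φ3: (-0.0116, 0.1806, -0.5540)
  A cos θ + B sin θ = C:  0.0916·cos θ + -0.5540·sin θ = -0.4014
  θ3 = atan2(B,A) + arccos(C/0.5615) = 0.9602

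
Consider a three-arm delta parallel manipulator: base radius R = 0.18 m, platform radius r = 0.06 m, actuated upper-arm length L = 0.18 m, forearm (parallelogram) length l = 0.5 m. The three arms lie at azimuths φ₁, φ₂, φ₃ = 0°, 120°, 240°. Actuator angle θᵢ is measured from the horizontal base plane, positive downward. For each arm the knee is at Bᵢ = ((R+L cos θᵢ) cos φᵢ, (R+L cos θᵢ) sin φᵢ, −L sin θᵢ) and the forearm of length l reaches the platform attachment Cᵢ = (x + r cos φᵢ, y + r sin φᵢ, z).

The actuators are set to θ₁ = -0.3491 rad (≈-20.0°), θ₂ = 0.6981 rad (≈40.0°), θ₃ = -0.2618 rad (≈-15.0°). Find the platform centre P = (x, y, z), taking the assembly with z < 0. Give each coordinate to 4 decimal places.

arm 1 at φ=0.0°: e+L cos θ1 = 0.2891;  O1 = (0.2891, 0.0000, 0.0616)
φ2=120.0°: virtual centre (-0.1289, 0.2233, -0.1157), radius l
arm 3 at φ=240.0°: e+L cos θ3 = 0.2939;  O3 = (-0.1469, -0.2545, 0.0466)
eliminate P² terms by subtracting sphere 1 from 2 and 3
plane₁₂: -0.8362x+0.4467y+-0.3545z = -0.0075
Cramer: x(z) = 0.0041-0.2378z;  y(z) = -0.0092+0.3486z
quadratic in z: (1.1780)z²+(0.0060)z+(-0.1649)=0, √Δ=0.8814 → z ∈ {-0.3767, 0.3715}; z = -0.3767 (taking z<0)
x = 0.0936, y = -0.1405

(0.0936, -0.1405, -0.3767)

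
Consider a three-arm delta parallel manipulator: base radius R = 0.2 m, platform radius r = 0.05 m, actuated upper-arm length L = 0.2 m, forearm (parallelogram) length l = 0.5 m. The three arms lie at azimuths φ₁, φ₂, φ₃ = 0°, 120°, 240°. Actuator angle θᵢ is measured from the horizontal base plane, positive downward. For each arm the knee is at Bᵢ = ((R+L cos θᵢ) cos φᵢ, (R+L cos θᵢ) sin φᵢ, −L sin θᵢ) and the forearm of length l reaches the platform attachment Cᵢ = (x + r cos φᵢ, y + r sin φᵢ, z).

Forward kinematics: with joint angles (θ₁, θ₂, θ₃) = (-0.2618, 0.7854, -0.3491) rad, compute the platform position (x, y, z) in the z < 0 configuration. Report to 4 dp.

(0.0751, -0.1482, -0.3434)

O1 = (0.3432·cos0.0°, 0.3432·sin0.0°, 0.0518) = (0.3432, 0.0000, 0.0518)
arm 2 at φ=120.0°: ρ2 = 0.2914;  O2 = (-0.1457, 0.2524, -0.1414)
φ3=240.0°: virtual centre (-0.1690, -0.2927, 0.0684), radius l
subtract pairs → two planes through P
[-0.9778 0.5048 -0.3864]·P = -0.0155;  [-1.0243 -0.5853 0.0333]·P = -0.0016
Cramer: x(z) = 0.0091-0.1922z;  y(z) = -0.0132+0.3932z
quadratic in z: (1.1915)z²+(0.0145)z+(-0.1355)=0, √Δ=0.8038 → z ∈ {-0.3434, 0.3312}; z = -0.3434 (taking z<0)
x = 0.0751, y = -0.1482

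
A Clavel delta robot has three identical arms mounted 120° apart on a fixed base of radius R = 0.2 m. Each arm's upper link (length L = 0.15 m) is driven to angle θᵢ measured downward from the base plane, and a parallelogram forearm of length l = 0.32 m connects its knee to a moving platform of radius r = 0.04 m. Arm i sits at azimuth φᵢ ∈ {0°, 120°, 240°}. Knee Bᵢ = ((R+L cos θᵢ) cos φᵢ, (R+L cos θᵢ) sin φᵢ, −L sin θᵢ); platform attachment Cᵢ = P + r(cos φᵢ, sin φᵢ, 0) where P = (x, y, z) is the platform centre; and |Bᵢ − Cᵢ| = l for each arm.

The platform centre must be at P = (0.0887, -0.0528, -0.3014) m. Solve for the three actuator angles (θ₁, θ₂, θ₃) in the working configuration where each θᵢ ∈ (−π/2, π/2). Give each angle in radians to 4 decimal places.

rotate P by −φ1: (0.0887, -0.0528, -0.3014)
  A cos θ + B sin θ = C:  0.0713·cos θ + -0.3014·sin θ = -0.0627
  √(A²+B²)=0.3097;  θ1 = -1.3385+1.7747 ≈ 0.4362
φ2=120.0° → target in arm frame (-0.0901, -0.0504)
  e−x'=0.2501;  (l²−L²−(e−x')²−y'²−z²)/2L = -0.2534
  θ2 = atan2(B,A) + arccos(C/0.3916) = 1.3963
arm 3 (φ=240.0°): x'=0.0014, y'=0.1032
  A=0.1586, B=-0.3014, C=(l²−L²−A²−y'²−z²)/(2L)=-0.1559
  √(A²+B²)=0.3406;  θ3 = -1.0863+2.0461 ≈ 0.9598

θ₁ = 0.4362, θ₂ = 1.3963, θ₃ = 0.9598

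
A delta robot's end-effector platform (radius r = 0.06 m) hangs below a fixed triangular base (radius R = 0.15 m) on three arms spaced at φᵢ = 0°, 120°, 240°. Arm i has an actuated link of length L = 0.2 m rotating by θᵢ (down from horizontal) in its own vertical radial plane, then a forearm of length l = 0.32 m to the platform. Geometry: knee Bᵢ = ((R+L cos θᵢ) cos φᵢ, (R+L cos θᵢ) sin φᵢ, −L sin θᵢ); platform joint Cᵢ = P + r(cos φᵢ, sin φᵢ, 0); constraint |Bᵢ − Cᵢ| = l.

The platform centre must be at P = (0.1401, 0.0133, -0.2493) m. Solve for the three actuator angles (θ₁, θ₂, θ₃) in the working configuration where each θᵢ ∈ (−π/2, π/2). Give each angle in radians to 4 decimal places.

rotate P by −φ1: (0.1401, 0.0133, -0.2493)
  e−x'=-0.0501;  (l²−L²−(e−x')²−y'²−z²)/2L = -0.0061
  √(A²+B²)=0.2543;  θ1 = -1.7691+1.5948 ≈ -0.1744
rotate P by −φ2: (-0.0585, -0.1280, -0.2493)
  A=0.1485, B=-0.2493, C=(l²−L²−A²−y'²−z²)/(2L)=-0.0955
  √(A²+B²)=0.2902;  θ2 = -1.0335+1.9061 ≈ 0.8726
arm 3 (φ=240.0°): x'=-0.0816, y'=0.1147
  A=0.1716, B=-0.2493, C=(l²−L²−A²−y'²−z²)/(2L)=-0.1058
  θ3 = atan2(B,A) + arccos(C/0.3026) = 0.9601

θ₁ = -0.1744, θ₂ = 0.8726, θ₃ = 0.9601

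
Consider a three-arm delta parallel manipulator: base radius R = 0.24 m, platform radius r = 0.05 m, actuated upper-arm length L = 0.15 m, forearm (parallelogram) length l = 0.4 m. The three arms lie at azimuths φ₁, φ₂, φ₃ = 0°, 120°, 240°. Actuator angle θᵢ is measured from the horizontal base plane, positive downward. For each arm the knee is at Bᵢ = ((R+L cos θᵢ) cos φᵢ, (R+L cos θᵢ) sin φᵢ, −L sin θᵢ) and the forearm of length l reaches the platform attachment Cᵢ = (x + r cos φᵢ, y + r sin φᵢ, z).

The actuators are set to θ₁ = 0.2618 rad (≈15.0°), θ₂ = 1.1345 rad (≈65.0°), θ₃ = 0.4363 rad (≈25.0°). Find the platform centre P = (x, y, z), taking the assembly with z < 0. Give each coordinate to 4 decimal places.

arm 1 at φ=0.0°: e+L cos θ1 = 0.3349;  O1 = (0.3349, 0.0000, -0.0388)
arm 2 at φ=120.0°: e+L cos θ2 = 0.2534;  O2 = (-0.1267, 0.2194, -0.1359)
arm 3 at φ=240.0°: e+L cos θ3 = 0.3259;  O3 = (-0.1630, -0.2823, -0.0634)
subtract pairs → two planes through P
plane₁₂: -0.9232x+0.4389y+-0.1943z = -0.0310
det = 0.9582;  x = 0.0198+-0.1370z,  y = -0.0289+0.1545z
into |P−O₁|² = l²: 1.0426z² + 0.1550z + -0.0584 = 0;  Δ = 0.2675;  z = -0.3224 or 0.1737 → z<0 root = -0.3224
x = 0.0640, y = -0.0787

(0.0640, -0.0787, -0.3224)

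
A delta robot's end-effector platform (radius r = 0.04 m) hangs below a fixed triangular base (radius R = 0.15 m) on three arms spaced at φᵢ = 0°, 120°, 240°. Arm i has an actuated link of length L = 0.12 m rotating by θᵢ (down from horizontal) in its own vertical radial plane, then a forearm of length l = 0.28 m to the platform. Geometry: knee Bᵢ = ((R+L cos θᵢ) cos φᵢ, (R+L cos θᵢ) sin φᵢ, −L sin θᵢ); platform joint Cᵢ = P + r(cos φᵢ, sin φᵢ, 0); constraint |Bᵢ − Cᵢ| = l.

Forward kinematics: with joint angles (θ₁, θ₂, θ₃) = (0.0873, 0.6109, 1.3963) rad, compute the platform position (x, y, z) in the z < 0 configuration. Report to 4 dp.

(0.0934, 0.0818, -0.2410)

φ1=0.0°: virtual centre (0.2295, 0.0000, -0.0105), radius l
S2 = (0.2083·cos120.0°, 0.2083·sin120.0°, -0.0688) = (-0.1041, 0.1804, -0.0688)
arm 3 at φ=240.0°: e+L cos θ3 = 0.1308;  S3 = (-0.0654, -0.1133, -0.1182)
|S₂|²−|S₁|² = -0.0047;  |S₃|²−|S₁|² = -0.0217
[-0.6674 0.3608 -0.1167]·P = -0.0047;  [-0.5899 -0.2266 -0.2154]·P = -0.0217
det = 0.3641;  x = 0.0244+-0.2861z,  y = 0.0322+-0.2058z
quadratic in z: (1.1242)z²+(0.1250)z+(-0.0352)=0, √Δ=0.4169 → z ∈ {-0.2410, 0.1298}; z = -0.2410 (taking z<0)
x = 0.0934, y = 0.0818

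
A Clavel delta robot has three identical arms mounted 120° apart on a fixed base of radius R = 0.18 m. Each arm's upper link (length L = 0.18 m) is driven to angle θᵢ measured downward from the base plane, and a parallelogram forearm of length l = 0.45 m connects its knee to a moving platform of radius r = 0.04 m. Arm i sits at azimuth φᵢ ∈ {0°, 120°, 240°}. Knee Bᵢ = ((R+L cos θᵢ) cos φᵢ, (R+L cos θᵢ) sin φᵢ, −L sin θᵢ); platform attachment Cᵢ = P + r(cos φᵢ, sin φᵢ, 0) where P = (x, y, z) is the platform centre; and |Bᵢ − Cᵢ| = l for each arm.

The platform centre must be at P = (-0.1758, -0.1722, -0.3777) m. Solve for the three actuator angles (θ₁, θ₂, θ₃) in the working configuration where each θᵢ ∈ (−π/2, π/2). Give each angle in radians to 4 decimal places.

arm 1 (φ=0.0°): x'=-0.1758, y'=-0.1722
  e−x'=0.3158;  (l²−L²−(e−x')²−y'²−z²)/2L = -0.2832
  θ1 = atan2(B,A) + arccos(C/0.4923) = 1.3092
rotate P by −φ2: (-0.0612, 0.2383, -0.3777)
  A=0.2012, B=-0.3777, C=(l²−L²−A²−y'²−z²)/(2L)=-0.1941
  γ=atan2(-0.3777,0.2012)=-1.0813;  ψ=arccos(-0.4534)=2.0414;  θ2=γ+ψ≈0.9601
rotate P by −φ3: (0.2370, -0.0661, -0.3777)
  e−x'=-0.0970;  (l²−L²−(e−x')²−y'²−z²)/2L = 0.0379
  θ3 = atan2(B,A) + arccos(C/0.3900) = -0.3489

θ₁ = 1.3092, θ₂ = 0.9601, θ₃ = -0.3489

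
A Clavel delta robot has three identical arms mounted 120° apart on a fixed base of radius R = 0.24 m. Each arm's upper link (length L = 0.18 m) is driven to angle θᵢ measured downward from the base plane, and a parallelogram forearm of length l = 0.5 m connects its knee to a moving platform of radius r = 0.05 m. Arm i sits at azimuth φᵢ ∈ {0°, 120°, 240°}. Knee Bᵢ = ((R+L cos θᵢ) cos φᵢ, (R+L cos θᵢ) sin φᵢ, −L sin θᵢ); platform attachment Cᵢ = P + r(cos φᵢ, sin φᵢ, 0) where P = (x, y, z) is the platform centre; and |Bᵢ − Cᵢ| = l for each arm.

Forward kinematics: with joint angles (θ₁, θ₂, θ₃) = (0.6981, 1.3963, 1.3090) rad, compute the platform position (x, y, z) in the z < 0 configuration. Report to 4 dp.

arm 1 at φ=0.0°: e+L cos θ1 = 0.3279;  centre 1 = (0.3279, 0.0000, -0.1157)
centre 2 = (0.2213·cos120.0°, 0.2213·sin120.0°, -0.1773) = (-0.1106, 0.1916, -0.1773)
φ3=240.0°: virtual centre (-0.1183, -0.2049, -0.1739), radius l
eliminate P² terms by subtracting sphere 1 from 2 and 3
linear system: -0.8770x+0.3832y = -0.0405−-0.1231z; -0.8924x+-0.4098y = -0.0347−-0.1163z
det = 0.7014;  x = 0.0426+-0.1355z,  y = -0.0082+0.0112z
sphere 1 gives Az²+Bz+C=0 with A=1.0185, B=0.3085, C=-0.1552;  B²−4AC=0.7274;  roots -0.5701, 0.2672;  negative root z = -0.5701
x = 0.1199, y = -0.0146

(0.1199, -0.0146, -0.5701)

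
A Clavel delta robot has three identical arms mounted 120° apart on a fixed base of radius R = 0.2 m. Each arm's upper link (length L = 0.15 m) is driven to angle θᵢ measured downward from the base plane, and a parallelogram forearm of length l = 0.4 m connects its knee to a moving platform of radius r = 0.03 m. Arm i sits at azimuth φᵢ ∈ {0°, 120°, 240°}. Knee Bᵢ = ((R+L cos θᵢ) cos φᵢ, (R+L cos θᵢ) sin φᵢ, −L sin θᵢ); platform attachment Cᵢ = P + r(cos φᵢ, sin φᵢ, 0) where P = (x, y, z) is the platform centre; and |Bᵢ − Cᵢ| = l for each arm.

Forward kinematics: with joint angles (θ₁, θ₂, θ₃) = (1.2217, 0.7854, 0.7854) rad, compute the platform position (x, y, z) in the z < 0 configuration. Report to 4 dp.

φ1=0.0°: virtual centre (0.2213, 0.0000, -0.1410), radius l
arm 2 at φ=120.0°: ρ2 = 0.2761;  S2 = (-0.1380, 0.2391, -0.1061)
φ3=240.0°: virtual centre (-0.1380, -0.2391, -0.1061), radius l
eliminate P² terms by subtracting sphere 1 from 2 and 3
[-0.7187 0.4782 0.0698]·P = 0.0186;  [-0.7187 -0.4782 0.0698]·P = 0.0186
det = 0.6873;  x = -0.0259+0.0971z,  y = 0.0000+0.0000z
quadratic in z: (1.0094)z²+(0.2339)z+(-0.0790)=0, √Δ=0.6114 → z ∈ {-0.4187, 0.1870}; z = -0.4187 (taking z<0)
x = -0.0666, y = 0.0000

(-0.0666, 0.0000, -0.4187)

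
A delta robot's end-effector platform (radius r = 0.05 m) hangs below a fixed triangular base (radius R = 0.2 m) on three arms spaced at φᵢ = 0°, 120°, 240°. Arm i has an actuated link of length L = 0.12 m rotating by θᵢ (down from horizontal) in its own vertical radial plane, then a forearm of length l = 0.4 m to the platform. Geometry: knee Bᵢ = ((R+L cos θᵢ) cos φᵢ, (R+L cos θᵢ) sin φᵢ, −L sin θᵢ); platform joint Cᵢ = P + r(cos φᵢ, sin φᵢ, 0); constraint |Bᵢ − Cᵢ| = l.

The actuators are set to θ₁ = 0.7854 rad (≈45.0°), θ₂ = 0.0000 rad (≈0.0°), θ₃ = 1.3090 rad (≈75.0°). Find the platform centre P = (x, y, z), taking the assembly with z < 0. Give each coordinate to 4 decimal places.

arm 1 at φ=0.0°: (R−r)+L cos θ1 = 0.2349;  S1 = (0.2349, 0.0000, -0.0849)
S2 = (0.2700·cos120.0°, 0.2700·sin120.0°, 0.0000) = (-0.1350, 0.2338, 0.0000)
S3 = (0.1811·cos240.0°, 0.1811·sin240.0°, -0.1159) = (-0.0905, -0.1568, -0.1159)
|S₂|²−|S₁|² = 0.0105;  |S₃|²−|S₁|² = -0.0161
plane₁₂: -0.7397x+0.4677y+0.1697z = 0.0105
Cramer: x(z) = 0.0079+0.0451z;  y(z) = 0.0351-0.2916z
sphere 1 gives Az²+Bz+C=0 with A=1.0871, B=0.1288, C=-0.1001;  B²−4AC=0.4517;  roots -0.3684, 0.2499;  negative root z = -0.3684
x = -0.0087, y = 0.1425

(-0.0087, 0.1425, -0.3684)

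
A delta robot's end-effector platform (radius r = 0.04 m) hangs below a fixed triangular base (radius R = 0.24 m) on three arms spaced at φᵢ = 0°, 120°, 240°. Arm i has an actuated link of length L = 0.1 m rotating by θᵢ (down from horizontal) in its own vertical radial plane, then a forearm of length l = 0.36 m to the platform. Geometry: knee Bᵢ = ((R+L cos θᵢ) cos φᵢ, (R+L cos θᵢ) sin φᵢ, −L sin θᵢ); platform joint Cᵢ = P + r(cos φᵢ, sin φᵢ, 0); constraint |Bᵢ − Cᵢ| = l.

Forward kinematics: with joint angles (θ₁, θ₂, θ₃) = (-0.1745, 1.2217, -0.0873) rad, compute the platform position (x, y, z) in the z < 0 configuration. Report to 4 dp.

(0.0523, -0.0835, -0.2317)

φ1=0.0°: virtual centre (0.2985, 0.0000, 0.0174), radius l
arm 2 at φ=120.0°: ρ2 = 0.2342;  centre 2 = (-0.1171, 0.2028, -0.0940)
φ3=240.0°: virtual centre (-0.1498, -0.2595, 0.0087), radius l
subtract pairs → two planes through P
plane₁₂: -0.8312x+0.4057y+-0.2227z = -0.0257
Cramer: x(z) = 0.0166-0.1542z;  y(z) = -0.0295+0.2330z
sphere 1 gives Az²+Bz+C=0 with A=1.0781, B=0.0385, C=-0.0489;  B²−4AC=0.2125;  roots -0.2317, 0.1960;  negative root z = -0.2317
x = 0.0523, y = -0.0835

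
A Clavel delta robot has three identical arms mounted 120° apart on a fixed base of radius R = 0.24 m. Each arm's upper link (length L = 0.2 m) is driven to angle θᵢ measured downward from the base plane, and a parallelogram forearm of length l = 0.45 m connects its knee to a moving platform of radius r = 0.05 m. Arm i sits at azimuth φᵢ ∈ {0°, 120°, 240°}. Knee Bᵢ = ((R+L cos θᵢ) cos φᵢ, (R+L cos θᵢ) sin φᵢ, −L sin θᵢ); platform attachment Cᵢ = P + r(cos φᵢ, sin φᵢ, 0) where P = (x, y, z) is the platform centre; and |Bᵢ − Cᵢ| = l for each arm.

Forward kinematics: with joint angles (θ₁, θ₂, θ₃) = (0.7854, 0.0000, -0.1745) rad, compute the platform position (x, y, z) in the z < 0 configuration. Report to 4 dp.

(-0.1009, -0.0131, -0.2656)

O1 = (0.3314·cos0.0°, 0.3314·sin0.0°, -0.1414) = (0.3314, 0.0000, -0.1414)
φ2=120.0°: virtual centre (-0.1950, 0.3377, 0.0000), radius l
O3 = (0.3870·cos240.0°, 0.3870·sin240.0°, 0.0347) = (-0.1935, -0.3351, 0.0347)
eliminate P² terms by subtracting sphere 1 from 2 and 3
plane₁₂: -1.0528x+0.6755y+0.2828z = 0.0223
det = 1.4148;  x = -0.0206+0.3022z,  y = 0.0008+0.0523z
quadratic in z: (1.0941)z²+(0.0702)z+(-0.0586)=0, √Δ=0.5111 → z ∈ {-0.2656, 0.2015}; z = -0.2656 (taking z<0)
x = -0.1009, y = -0.0131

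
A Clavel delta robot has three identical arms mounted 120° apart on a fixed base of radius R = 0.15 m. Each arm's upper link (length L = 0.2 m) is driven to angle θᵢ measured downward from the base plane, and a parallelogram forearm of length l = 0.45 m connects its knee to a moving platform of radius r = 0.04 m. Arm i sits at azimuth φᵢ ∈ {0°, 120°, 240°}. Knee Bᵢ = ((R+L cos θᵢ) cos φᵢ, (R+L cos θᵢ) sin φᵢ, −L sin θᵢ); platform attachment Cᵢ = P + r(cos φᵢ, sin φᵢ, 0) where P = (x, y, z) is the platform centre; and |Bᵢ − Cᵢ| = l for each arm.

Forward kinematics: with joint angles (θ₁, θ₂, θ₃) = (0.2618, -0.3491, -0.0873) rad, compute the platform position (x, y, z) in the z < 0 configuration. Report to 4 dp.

(-0.0648, 0.0283, -0.3093)

arm 1 at φ=0.0°: ρ1 = 0.3032;  O1 = (0.3032, 0.0000, -0.0518)
arm 2 at φ=120.0°: ρ2 = 0.2979;  O2 = (-0.1490, 0.2580, 0.0684)
φ3=240.0°: virtual centre (-0.1546, -0.2678, 0.0174), radius l
|O₂|²−|O₁|² = -0.0012;  |O₃|²−|O₁|² = 0.0013
[-0.9043 0.5160 0.2403]·P = -0.0012;  [-0.9156 -0.5356 0.1384]·P = 0.0013
det = 0.9569;  x = -0.0001+0.2092z,  y = -0.0024+-0.0992z
quadratic in z: (1.0536)z²+(-0.0229)z+(-0.1079)=0, √Δ=0.6746 → z ∈ {-0.3093, 0.3310}; z = -0.3093 (taking z<0)
x = -0.0648, y = 0.0283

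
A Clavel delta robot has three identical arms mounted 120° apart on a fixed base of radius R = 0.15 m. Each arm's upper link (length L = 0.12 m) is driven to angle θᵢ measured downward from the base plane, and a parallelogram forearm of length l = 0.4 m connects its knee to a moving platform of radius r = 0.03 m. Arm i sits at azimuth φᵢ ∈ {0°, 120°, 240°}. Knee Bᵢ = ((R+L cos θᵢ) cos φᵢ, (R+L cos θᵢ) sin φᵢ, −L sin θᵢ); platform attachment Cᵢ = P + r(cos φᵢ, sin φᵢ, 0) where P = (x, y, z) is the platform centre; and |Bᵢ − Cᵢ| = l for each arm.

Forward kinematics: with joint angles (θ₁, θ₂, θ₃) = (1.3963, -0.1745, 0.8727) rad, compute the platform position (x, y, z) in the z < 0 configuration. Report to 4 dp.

(-0.1503, 0.1147, -0.3673)

φ1=0.0°: virtual centre (0.1408, 0.0000, -0.1182), radius l
φ2=120.0°: virtual centre (-0.1191, 0.2063, 0.0208), radius l
arm 3 at φ=240.0°: ρ3 = 0.1971;  O3 = (-0.0986, -0.1707, -0.0919)
|O₂|²−|O₁|² = 0.0234;  |O₃|²−|O₁|² = 0.0135
plane₁₂: -0.5198x+0.4125y+0.2780z = 0.0234
Cramer: x(z) = -0.0361+0.3109z;  y(z) = 0.0111-0.2822z
sphere 1 gives Az²+Bz+C=0 with A=1.1763, B=0.1201, C=-0.1146;  B²−4AC=0.5536;  roots -0.3673, 0.2652;  negative root z = -0.3673
x = -0.1503, y = 0.1147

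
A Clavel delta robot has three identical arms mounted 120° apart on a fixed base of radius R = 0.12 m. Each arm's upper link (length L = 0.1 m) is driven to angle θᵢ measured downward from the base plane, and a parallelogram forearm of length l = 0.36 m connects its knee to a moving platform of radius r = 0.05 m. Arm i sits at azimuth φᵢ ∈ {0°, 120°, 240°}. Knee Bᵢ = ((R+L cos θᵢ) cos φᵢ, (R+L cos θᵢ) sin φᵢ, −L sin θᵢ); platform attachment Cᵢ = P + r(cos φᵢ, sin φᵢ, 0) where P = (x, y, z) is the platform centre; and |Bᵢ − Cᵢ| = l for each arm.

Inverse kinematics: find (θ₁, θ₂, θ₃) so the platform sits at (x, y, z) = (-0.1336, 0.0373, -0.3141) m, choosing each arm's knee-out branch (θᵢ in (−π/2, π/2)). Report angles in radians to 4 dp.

θ₁ = 0.8720, θ₂ = -0.2624, θ₃ = 0.0868

φ1=0.0° → target in arm frame (-0.1336, 0.0373)
  A=0.2036, B=-0.3141, C=(l²−L²−A²−y'²−z²)/(2L)=-0.1095
  θ1 = atan2(B,A) + arccos(C/0.3743) = 0.8720
φ2=120.0° → target in arm frame (0.0991, 0.0971)
  A cos θ + B sin θ = C:  -0.0291·cos θ + -0.3141·sin θ = 0.0534
  θ2 = atan2(B,A) + arccos(C/0.3154) = -0.2624
rotate P by −φ3: (0.0345, -0.1344, -0.3141)
  e−x'=0.0355;  (l²−L²−(e−x')²−y'²−z²)/2L = 0.0082
  γ=atan2(-0.3141,0.0355)=-1.4582;  ψ=arccos(0.0258)=1.5450;  θ3=γ+ψ≈0.0868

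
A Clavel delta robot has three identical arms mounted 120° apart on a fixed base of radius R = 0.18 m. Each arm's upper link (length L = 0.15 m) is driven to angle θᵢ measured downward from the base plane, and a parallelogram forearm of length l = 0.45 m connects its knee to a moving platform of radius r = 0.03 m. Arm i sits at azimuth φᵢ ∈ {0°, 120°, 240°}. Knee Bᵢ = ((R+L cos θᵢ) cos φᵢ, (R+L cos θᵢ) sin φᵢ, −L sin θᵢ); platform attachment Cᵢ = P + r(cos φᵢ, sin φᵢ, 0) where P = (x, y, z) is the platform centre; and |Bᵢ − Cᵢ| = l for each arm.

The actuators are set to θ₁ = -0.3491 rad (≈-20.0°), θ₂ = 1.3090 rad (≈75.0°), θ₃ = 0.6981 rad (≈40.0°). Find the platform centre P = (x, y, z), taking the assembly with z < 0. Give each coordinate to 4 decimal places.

(0.1919, -0.0942, -0.3774)

arm 1 at φ=0.0°: (R−r)+L cos θ1 = 0.2910;  S1 = (0.2910, 0.0000, 0.0513)
φ2=120.0°: virtual centre (-0.0944, 0.1635, -0.1449), radius l
φ3=240.0°: virtual centre (-0.1325, -0.2294, -0.0964), radius l
subtract pairs → two planes through P
linear system: -0.7707x+0.3271y = -0.0306−-0.3924z; -0.8468x+-0.4588y = -0.0078−-0.2954z
det = 0.6306;  x = 0.0263+-0.4387z,  y = -0.0316+0.1658z
quadratic in z: (1.2200)z²+(0.1191)z+(-0.1289)=0, √Δ=0.8019 → z ∈ {-0.3774, 0.2798}; z = -0.3774 (taking z<0)
x = 0.1919, y = -0.0942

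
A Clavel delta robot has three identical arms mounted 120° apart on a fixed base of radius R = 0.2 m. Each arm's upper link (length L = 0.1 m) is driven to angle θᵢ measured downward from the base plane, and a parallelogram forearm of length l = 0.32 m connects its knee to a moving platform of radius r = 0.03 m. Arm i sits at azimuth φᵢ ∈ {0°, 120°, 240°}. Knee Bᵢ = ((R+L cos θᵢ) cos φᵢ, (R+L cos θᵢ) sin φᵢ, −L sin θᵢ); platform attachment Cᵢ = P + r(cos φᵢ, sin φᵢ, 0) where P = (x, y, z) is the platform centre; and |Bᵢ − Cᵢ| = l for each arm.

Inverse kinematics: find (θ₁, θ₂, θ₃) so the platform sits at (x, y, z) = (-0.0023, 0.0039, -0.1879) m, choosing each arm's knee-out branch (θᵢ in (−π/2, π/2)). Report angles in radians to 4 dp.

θ₁ = 0.1750, θ₂ = 0.0868, θ₃ = 0.1741

φ1=0.0° → target in arm frame (-0.0023, 0.0039)
  A cos θ + B sin θ = C:  0.1723·cos θ + -0.1879·sin θ = 0.1370
  γ=atan2(-0.1879,0.1723)=-0.8287;  ψ=arccos(0.5372)=1.0037;  θ1=γ+ψ≈0.1750
rotate P by −φ2: (0.0045, 0.0000, -0.1879)
  A cos θ + B sin θ = C:  0.1655·cos θ + -0.1879·sin θ = 0.1486
  √(A²+B²)=0.2504;  θ2 = -0.8488+0.9356 ≈ 0.0868
rotate P by −φ3: (-0.0022, -0.0039, -0.1879)
  A=0.1722, B=-0.1879, C=(l²−L²−A²−y'²−z²)/(2L)=0.1371
  γ=atan2(-0.1879,0.1722)=-0.8289;  ψ=arccos(0.5378)=1.0030;  θ3=γ+ψ≈0.1741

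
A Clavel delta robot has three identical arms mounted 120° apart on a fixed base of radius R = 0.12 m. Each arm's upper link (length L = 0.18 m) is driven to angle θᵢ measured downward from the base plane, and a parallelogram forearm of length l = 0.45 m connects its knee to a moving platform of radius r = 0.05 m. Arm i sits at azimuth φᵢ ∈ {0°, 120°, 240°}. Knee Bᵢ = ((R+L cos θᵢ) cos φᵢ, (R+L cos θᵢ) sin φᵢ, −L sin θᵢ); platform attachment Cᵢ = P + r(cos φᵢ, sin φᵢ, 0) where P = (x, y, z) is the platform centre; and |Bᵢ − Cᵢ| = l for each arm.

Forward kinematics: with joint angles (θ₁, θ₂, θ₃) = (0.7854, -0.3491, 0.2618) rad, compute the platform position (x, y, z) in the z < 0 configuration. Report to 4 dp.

(-0.1679, 0.0963, -0.3719)

S1 = (0.1973·cos0.0°, 0.1973·sin0.0°, -0.1273) = (0.1973, 0.0000, -0.1273)
arm 2 at φ=120.0°: e+L cos θ2 = 0.2391;  S2 = (-0.1196, 0.2071, 0.0616)
S3 = (0.2439·cos240.0°, 0.2439·sin240.0°, -0.0466) = (-0.1219, -0.2112, -0.0466)
eliminate P² terms by subtracting sphere 1 from 2 and 3
[-0.6337 0.4142 0.3777]·P = 0.0059;  [-0.6384 -0.4224 0.1614]·P = 0.0065
det = 0.5321;  x = -0.0097+0.4254z,  y = -0.0007+-0.2610z
quadratic in z: (1.2491)z²+(0.0788)z+(-0.1434)=0, √Δ=0.8503 → z ∈ {-0.3719, 0.3088}; z = -0.3719 (taking z<0)
x = -0.1679, y = 0.0963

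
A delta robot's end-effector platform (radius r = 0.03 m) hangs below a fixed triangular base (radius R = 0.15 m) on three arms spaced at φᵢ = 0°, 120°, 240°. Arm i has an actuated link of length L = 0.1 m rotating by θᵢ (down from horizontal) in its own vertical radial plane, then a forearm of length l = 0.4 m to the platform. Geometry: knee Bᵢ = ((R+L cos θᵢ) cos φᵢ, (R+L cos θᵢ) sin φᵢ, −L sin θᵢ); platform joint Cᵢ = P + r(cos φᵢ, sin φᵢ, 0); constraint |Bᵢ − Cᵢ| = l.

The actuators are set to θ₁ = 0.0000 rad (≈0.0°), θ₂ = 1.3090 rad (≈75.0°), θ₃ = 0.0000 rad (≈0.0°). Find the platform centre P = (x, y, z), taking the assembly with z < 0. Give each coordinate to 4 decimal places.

arm 1 at φ=0.0°: ρ1 = 0.2200;  centre 1 = (0.2200, 0.0000, 0.0000)
centre 2 = (0.1459·cos120.0°, 0.1459·sin120.0°, -0.0966) = (-0.0729, 0.1263, -0.0966)
φ3=240.0°: virtual centre (-0.1100, -0.1905, 0.0000), radius l
subtract pairs → two planes through P
[-0.5859 0.2527 -0.1932]·P = -0.0178;  [-0.6600 -0.3811 0.0000]·P = 0.0000
det = 0.3900;  x = 0.0174+-0.1887z,  y = -0.0301+0.3269z
into |P−centre ₁|² = l²: 1.1425z² + 0.0568z + -0.1180 = 0;  Δ = 0.5427;  z = -0.3472 or 0.2975 → z<0 root = -0.3472
x = 0.0829, y = -0.1436

(0.0829, -0.1436, -0.3472)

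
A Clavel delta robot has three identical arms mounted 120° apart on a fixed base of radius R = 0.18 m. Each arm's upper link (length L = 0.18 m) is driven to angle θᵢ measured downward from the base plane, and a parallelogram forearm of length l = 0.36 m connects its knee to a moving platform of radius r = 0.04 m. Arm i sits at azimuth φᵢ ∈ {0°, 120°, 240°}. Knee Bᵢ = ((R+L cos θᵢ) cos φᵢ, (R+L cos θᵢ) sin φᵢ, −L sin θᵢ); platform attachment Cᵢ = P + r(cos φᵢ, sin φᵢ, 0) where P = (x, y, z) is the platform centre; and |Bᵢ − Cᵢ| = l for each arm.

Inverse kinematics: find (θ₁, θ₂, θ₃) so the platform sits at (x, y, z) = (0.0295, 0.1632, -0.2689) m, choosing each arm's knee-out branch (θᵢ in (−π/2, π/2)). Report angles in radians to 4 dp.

θ₁ = 0.5236, θ₂ = -0.0871, θ₃ = 1.3090

arm 1 (φ=0.0°): x'=0.0295, y'=0.1632
  A cos θ + B sin θ = C:  0.1105·cos θ + -0.2689·sin θ = -0.0388
  θ1 = atan2(B,A) + arccos(C/0.2907) = 0.5236
arm 2 (φ=120.0°): x'=0.1266, y'=-0.1071
  A=0.0134, B=-0.2689, C=(l²−L²−A²−y'²−z²)/(2L)=0.0368
  √(A²+B²)=0.2692;  θ2 = -1.5210+1.4338 ≈ -0.0871
arm 3 (φ=240.0°): x'=-0.1561, y'=-0.0561
  A=0.2961, B=-0.2689, C=(l²−L²−A²−y'²−z²)/(2L)=-0.1831
  √(A²+B²)=0.4000;  θ3 = -0.7373+2.0463 ≈ 1.3090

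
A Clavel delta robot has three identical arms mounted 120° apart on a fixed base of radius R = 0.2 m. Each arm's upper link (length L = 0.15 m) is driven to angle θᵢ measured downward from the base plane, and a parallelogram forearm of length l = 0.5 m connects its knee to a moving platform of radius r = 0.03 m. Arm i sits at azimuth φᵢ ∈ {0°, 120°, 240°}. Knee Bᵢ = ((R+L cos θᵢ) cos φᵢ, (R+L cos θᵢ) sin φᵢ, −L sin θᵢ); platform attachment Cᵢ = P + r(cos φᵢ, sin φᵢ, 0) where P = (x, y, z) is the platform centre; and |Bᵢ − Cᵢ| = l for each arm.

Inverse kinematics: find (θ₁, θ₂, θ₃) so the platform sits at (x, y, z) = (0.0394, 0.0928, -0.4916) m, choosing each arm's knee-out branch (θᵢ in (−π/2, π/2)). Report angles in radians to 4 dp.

θ₁ = 0.5238, θ₂ = 0.4364, θ₃ = 1.0475

φ1=0.0° → target in arm frame (0.0394, 0.0928)
  A cos θ + B sin θ = C:  0.1306·cos θ + -0.4916·sin θ = -0.1328
  θ1 = atan2(B,A) + arccos(C/0.5087) = 0.5238
arm 2 (φ=120.0°): x'=0.0607, y'=-0.0805
  e−x'=0.1093;  (l²−L²−(e−x')²−y'²−z²)/2L = -0.1087
  θ2 = atan2(B,A) + arccos(C/0.5036) = 0.4364
rotate P by −φ3: (-0.1001, -0.0123, -0.4916)
  e−x'=0.2701;  (l²−L²−(e−x')²−y'²−z²)/2L = -0.2909
  √(A²+B²)=0.5609;  θ3 = -1.0684+2.1160 ≈ 1.0475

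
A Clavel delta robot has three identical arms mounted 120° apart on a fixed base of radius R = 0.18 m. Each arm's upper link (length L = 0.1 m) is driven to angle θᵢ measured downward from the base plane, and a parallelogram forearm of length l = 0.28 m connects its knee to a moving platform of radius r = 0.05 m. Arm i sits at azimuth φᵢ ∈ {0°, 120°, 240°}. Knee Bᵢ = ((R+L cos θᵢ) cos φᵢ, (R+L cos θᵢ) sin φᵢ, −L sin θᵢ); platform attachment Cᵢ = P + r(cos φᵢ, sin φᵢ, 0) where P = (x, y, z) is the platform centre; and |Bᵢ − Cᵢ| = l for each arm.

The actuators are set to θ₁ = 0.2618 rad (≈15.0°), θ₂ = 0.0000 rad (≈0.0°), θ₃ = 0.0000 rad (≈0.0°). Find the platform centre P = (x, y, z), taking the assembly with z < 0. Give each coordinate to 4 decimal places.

φ1=0.0°: virtual centre (0.2266, 0.0000, -0.0259), radius l
S2 = (0.2300·cos120.0°, 0.2300·sin120.0°, 0.0000) = (-0.1150, 0.1992, 0.0000)
φ3=240.0°: virtual centre (-0.1150, -0.1992, 0.0000), radius l
subtract pairs → two planes through P
linear system: -0.6832x+0.3984y = 0.0009−0.0518z; -0.6832x+-0.3984y = 0.0009−0.0518z
det = 0.5443;  x = -0.0013+0.0758z,  y = 0.0000+0.0000z
quadratic in z: (1.0057)z²+(0.0172)z+(-0.0258)=0, √Δ=0.3226 → z ∈ {-0.1689, 0.1518}; z = -0.1689 (taking z<0)
x = -0.0141, y = 0.0000

(-0.0141, 0.0000, -0.1689)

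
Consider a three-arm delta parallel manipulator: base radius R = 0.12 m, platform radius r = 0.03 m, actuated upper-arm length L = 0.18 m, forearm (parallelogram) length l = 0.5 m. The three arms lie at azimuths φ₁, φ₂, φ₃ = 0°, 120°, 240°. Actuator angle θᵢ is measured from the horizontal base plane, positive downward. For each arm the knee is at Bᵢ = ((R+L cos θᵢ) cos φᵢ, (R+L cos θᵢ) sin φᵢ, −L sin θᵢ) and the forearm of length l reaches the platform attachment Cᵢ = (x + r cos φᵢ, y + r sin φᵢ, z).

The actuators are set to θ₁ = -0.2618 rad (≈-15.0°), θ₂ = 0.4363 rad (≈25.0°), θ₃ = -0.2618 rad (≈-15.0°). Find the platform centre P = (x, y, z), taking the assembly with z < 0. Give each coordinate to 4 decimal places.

arm 1 at φ=0.0°: e+L cos θ1 = 0.2639;  O1 = (0.2639, 0.0000, 0.0466)
φ2=120.0°: virtual centre (-0.1266, 0.2192, -0.0761), radius l
arm 3 at φ=240.0°: e+L cos θ3 = 0.2639;  O3 = (-0.1319, -0.2285, 0.0466)
subtract pairs → two planes through P
linear system: -0.7809x+0.4384y = -0.0019−-0.2453z; -0.7916x+-0.4570y = 0.0000−0.0000z
det = 0.7040;  x = 0.0013+-0.1593z,  y = -0.0022+0.2758z
sphere 1 gives Az²+Bz+C=0 with A=1.1015, B=-0.0107, C=-0.1789;  B²−4AC=0.7881;  roots -0.3981, 0.4079;  negative root z = -0.3981
x = 0.0647, y = -0.1120

(0.0647, -0.1120, -0.3981)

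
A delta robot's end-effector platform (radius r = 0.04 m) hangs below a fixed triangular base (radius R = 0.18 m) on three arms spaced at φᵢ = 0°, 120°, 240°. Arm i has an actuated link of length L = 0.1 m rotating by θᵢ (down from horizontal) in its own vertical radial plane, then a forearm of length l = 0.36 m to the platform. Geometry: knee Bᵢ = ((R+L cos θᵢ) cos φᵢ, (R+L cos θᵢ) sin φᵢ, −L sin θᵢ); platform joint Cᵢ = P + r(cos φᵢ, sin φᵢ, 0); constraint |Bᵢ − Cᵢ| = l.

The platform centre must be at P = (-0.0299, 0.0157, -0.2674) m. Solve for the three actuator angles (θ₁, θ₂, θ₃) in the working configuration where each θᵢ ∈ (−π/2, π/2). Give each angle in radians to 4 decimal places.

rotate P by −φ1: (-0.0299, 0.0157, -0.2674)
  e−x'=0.1699;  (l²−L²−(e−x')²−y'²−z²)/2L = 0.0949
  θ1 = atan2(B,A) + arccos(C/0.3168) = 0.2617
φ2=120.0° → target in arm frame (0.0285, 0.0180)
  e−x'=0.1115;  (l²−L²−(e−x')²−y'²−z²)/2L = 0.1767
  √(A²+B²)=0.2897;  θ2 = -1.1759+0.9146 ≈ -0.2613
rotate P by −φ3: (0.0014, -0.0337, -0.2674)
  e−x'=0.1386;  (l²−L²−(e−x')²−y'²−z²)/2L = 0.1387
  θ3 = atan2(B,A) + arccos(C/0.3012) = -0.0001

θ₁ = 0.2617, θ₂ = -0.2613, θ₃ = -0.0001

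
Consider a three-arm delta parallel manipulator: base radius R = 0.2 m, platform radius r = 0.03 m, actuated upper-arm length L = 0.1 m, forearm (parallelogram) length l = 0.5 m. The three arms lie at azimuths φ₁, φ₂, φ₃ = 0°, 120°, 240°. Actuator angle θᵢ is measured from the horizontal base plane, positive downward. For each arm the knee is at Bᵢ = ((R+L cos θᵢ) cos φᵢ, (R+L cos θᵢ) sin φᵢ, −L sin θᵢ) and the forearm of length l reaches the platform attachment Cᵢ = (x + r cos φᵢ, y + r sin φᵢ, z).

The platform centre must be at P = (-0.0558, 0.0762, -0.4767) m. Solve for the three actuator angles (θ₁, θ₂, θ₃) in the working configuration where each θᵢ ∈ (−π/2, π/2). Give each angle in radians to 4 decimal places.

θ₁ = 0.8730, θ₂ = 0.0872, θ₃ = 0.7857

arm 1 (φ=0.0°): x'=-0.0558, y'=0.0762
  e−x'=0.2258;  (l²−L²−(e−x')²−y'²−z²)/2L = -0.2202
  √(A²+B²)=0.5275;  θ1 = -1.1284+2.0014 ≈ 0.8730
arm 2 (φ=120.0°): x'=0.0939, y'=0.0102
  A=0.0761, B=-0.4767, C=(l²−L²−A²−y'²−z²)/(2L)=0.0343
  √(A²+B²)=0.4827;  θ2 = -1.4125+1.4997 ≈ 0.0872
rotate P by −φ3: (-0.0381, -0.0864, -0.4767)
  e−x'=0.2081;  (l²−L²−(e−x')²−y'²−z²)/2L = -0.1901
  √(A²+B²)=0.5201;  θ3 = -1.1592+1.9449 ≈ 0.7857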